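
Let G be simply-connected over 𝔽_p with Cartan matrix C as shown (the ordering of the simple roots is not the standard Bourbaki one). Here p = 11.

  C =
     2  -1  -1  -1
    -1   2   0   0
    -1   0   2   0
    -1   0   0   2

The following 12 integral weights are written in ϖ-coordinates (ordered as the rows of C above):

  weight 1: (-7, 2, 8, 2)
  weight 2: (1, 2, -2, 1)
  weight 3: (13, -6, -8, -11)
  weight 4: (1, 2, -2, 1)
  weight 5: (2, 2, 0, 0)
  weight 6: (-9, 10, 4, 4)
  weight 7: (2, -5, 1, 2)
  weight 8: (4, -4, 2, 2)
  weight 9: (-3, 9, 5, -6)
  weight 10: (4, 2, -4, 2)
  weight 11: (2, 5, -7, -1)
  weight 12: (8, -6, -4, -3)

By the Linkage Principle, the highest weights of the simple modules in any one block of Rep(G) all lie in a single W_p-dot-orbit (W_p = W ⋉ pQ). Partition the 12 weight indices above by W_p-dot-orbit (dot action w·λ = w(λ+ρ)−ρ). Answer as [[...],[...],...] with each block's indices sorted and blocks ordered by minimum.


C ↔ D_4 under row/col permutation; |W(D_4)| = 192.

λ_j+ρ reflected into Ā_11 (⟨·,θ^∨⟩≤11); 4-tuples as given:

  λ_1 → (0, 3, 3, 3);  λ_2 → (1, 3, 1, 2);  λ_3 → (1, 3, 1, 2);  λ_4 → (1, 3, 1, 2);  λ_5 → (3, 3, 1, 1);  λ_6 → (0, 3, 3, 3);  λ_7 → (1, 3, 1, 2);  λ_8 → (0, 3, 3, 3);  λ_9 → (1, 3, 1, 2);  λ_10 → (0, 3, 3, 3);  λ_11 → (0, 3, 3, 3);  λ_12 → (1, 4, 2, 1)

Linkage partition of the 12 weights (4 classes, p=11):

[[1, 6, 8, 10, 11], [2, 3, 4, 7, 9], [5], [12]]


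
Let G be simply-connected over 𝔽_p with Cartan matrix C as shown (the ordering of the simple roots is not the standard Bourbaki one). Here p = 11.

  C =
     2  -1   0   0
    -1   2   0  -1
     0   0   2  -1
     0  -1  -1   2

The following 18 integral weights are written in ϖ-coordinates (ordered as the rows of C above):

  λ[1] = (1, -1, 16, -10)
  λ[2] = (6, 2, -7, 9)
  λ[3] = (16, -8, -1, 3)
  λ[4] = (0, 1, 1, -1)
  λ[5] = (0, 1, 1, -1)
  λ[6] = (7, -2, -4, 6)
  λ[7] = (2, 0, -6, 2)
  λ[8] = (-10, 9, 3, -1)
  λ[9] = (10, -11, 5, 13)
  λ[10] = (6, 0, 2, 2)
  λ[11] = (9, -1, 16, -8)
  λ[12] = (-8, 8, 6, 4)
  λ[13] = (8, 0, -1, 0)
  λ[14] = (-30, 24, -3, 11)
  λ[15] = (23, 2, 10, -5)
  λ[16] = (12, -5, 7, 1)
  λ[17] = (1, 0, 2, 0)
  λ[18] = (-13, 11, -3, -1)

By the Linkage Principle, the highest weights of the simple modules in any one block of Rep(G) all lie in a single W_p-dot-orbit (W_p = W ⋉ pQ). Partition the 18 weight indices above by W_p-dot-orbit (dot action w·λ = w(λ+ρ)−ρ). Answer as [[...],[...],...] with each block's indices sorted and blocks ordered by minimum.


Cartan matrix: type A_4 (|W|=120); un-permuting the 4 rows.

Alcove-folded reps (p=11, 18 weights, presented ϖ-order):

  λ_1+ρ ↦ (1, 2, 2, 0);  λ_2+ρ ↦ (2, 1, 3, 1);  λ_3+ρ ↦ (4, 1, 0, 3);  λ_4+ρ ↦ (1, 2, 2, 0);  λ_5+ρ ↦ (1, 2, 2, 0);  λ_6+ρ ↦ (4, 1, 0, 3);  λ_7+ρ ↦ (2, 1, 3, 1);  λ_8+ρ ↦ (6, 1, 1, 0);  λ_9+ρ ↦ (6, 1, 1, 0);  λ_10+ρ ↦ (4, 1, 0, 3);  λ_11+ρ ↦ (6, 1, 1, 0);  λ_12+ρ ↦ (2, 1, 3, 1);  λ_13+ρ ↦ (9, 1, 0, 1);  λ_14+ρ ↦ (2, 1, 3, 1);  λ_15+ρ ↦ (6, 1, 1, 0);  λ_16+ρ ↦ (1, 2, 2, 0);  λ_17+ρ ↦ (2, 1, 3, 1);  λ_18+ρ ↦ (9, 1, 0, 1)

5 distinct reps among the 18 weights ⇒ 5 W_11-linkage classes:

[[1, 4, 5, 16], [2, 7, 12, 14, 17], [3, 6, 10], [8, 9, 11, 15], [13, 18]]


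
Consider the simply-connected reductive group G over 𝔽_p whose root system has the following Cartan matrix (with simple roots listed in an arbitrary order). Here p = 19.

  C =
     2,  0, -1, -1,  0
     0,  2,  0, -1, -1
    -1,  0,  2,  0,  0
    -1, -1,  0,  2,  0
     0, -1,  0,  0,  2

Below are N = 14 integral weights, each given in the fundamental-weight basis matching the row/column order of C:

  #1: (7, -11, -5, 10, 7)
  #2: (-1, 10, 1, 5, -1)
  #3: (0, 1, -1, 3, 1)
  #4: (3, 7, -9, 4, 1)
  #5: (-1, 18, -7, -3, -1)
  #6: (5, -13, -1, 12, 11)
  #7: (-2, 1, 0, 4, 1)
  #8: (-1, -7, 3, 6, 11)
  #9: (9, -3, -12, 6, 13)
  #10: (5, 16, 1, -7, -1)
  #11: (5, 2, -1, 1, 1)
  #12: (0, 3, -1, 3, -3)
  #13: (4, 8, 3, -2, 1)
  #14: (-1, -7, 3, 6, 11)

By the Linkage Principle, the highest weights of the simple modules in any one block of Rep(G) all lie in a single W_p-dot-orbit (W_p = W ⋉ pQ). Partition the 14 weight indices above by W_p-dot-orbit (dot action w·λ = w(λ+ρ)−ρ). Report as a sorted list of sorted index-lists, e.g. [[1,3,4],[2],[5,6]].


Cartan matrix: type A_5 (|W|=720); un-permuting the 5 rows.

Each λ_j+ρ reduced to Ā_19; 5-tuples below use C's row order:

  λ_1+ρ ↦ (4, 8, 4, 1, 2);  λ_2+ρ ↦ (0, 11, 2, 6, 0);  λ_3+ρ ↦ (1, 2, 0, 4, 2);  λ_4+ρ ↦ (4, 8, 4, 1, 2);  λ_5+ρ ↦ (0, 11, 2, 6, 0);  λ_6+ρ ↦ (6, 12, 0, 1, 0);  λ_7+ρ ↦ (1, 2, 0, 4, 2);  λ_8+ρ ↦ (0, 6, 4, 1, 6);  λ_9+ρ ↦ (1, 2, 0, 4, 2);  λ_10+ρ ↦ (0, 11, 2, 6, 0);  λ_11+ρ ↦ (6, 3, 0, 2, 2);  λ_12+ρ ↦ (1, 2, 0, 4, 2);  λ_13+ρ ↦ (4, 8, 4, 1, 2);  λ_14+ρ ↦ (0, 6, 4, 1, 6)

The 14 indices split into 6 linkage classes (same alcove rep ⇔ same W_19-dot-orbit):

[[1, 4, 13], [2, 5, 10], [3, 7, 9, 12], [6], [8, 14], [11]]


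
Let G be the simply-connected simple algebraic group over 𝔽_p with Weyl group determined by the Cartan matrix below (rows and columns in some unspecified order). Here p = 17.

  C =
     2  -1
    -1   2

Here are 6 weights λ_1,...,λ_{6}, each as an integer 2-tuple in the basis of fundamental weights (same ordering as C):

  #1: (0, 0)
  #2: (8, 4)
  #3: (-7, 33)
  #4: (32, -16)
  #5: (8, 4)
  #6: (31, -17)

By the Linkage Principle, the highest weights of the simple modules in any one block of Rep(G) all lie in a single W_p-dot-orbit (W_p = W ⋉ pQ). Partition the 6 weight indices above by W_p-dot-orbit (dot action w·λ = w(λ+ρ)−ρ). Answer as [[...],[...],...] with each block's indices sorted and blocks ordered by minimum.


Type A_2, rank 2, |W|=6; reorder rows/cols to standard.

Ā_17 reps of the 6 weights (A_2, coords as presented):

  λ_1 → (1, 1);  λ_2 → (9, 5);  λ_3 → (11, 0);  λ_4 → (1, 1);  λ_5 → (9, 5);  λ_6 → (1, 1)

These 6 weights hit 3 W_17-dot-orbits; sizes (3, 2, 1):

[[1, 4, 6], [2, 5], [3]]


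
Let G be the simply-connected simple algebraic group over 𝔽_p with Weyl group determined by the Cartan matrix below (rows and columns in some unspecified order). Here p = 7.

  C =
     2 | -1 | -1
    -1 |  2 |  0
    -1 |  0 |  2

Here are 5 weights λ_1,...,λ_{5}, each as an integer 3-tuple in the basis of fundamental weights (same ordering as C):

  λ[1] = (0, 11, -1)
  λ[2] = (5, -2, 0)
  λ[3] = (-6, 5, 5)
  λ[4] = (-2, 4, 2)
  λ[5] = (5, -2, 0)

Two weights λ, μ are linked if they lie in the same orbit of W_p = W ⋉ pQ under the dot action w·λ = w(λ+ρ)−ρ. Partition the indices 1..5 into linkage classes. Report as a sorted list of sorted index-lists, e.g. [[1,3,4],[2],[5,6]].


Root system A_3: the 3×3 matrix C matches after relabeling.

Ā_7 reps of the 5 weights (A_3, coords as presented):

    1: (5, 1, 1)
    2: (5, 1, 1)
    3: (5, 1, 1)
    4: (1, 4, 2)
    5: (5, 1, 1)

2 distinct reps among the 5 weights ⇒ 2 W_7-linkage classes:

[[1, 2, 3, 5], [4]]


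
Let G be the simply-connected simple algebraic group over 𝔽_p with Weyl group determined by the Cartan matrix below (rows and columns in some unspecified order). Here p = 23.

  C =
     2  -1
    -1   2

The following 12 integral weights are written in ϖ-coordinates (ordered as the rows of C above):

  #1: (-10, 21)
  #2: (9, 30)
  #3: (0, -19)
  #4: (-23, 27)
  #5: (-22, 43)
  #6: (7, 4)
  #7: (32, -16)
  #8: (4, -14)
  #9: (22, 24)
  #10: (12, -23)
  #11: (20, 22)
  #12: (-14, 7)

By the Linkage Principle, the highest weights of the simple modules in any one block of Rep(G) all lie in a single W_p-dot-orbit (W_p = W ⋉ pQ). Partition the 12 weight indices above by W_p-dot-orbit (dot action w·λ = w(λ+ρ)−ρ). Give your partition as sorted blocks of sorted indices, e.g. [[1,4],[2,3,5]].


Root system A_2: the 2×2 matrix C matches after relabeling.

Each λ_j+ρ reduced to Ā_23; 2-tuples below use C's row order:

  1: (9, 13);  2: (8, 5);  3: (17, 1);  4: (17, 1);  5: (0, 2);  6: (8, 5);  7: (8, 5);  8: (8, 5);  9: (0, 2);  10: (9, 13);  11: (0, 2);  12: (8, 5)

Partition of {1..12} into 4 W_23-dot-orbits:

[[1, 10], [2, 6, 7, 8, 12], [3, 4], [5, 9, 11]]


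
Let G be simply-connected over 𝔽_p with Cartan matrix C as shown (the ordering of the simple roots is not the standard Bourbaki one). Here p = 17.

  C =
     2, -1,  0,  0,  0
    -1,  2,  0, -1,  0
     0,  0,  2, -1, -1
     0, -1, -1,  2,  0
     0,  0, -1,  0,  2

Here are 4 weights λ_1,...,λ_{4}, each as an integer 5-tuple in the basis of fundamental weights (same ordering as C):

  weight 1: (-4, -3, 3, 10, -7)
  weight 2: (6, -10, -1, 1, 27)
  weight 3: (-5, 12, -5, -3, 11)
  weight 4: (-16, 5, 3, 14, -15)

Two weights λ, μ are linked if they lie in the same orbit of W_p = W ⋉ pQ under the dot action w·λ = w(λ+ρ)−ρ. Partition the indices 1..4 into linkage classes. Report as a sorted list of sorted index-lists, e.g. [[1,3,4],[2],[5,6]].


Type A_5, rank 5, |W|=720; reorder rows/cols to standard.

Alcove-folded reps (p=17, 4 weights, presented ϖ-order):

  [1] (2, 3, 2, 4, 4) · [2] (0, 0, 4, 7, 4) · [3] (2, 3, 2, 4, 4) · [4] (2, 3, 2, 4, 4)

Linkage partition of the 4 weights (2 classes, p=17):

[[1, 3, 4], [2]]


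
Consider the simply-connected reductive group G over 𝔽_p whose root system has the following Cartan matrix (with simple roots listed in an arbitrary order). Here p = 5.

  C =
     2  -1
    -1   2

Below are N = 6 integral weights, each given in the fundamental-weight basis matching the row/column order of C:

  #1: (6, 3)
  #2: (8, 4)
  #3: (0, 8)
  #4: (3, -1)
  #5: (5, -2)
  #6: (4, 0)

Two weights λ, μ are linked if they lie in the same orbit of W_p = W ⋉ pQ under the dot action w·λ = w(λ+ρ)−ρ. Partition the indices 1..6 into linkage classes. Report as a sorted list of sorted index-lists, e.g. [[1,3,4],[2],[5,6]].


Cartan matrix: type A_2 (|W|=6); un-permuting the 2 rows.

Ā_5 reps of the 6 weights (A_2, coords as presented):

  1: (1, 1) · 2: (4, 0) · 3: (4, 0) · 4: (4, 0) · 5: (4, 0) · 6: (4, 0)

Partition of {1..6} into 2 W_5-dot-orbits:

[[1], [2, 3, 4, 5, 6]]


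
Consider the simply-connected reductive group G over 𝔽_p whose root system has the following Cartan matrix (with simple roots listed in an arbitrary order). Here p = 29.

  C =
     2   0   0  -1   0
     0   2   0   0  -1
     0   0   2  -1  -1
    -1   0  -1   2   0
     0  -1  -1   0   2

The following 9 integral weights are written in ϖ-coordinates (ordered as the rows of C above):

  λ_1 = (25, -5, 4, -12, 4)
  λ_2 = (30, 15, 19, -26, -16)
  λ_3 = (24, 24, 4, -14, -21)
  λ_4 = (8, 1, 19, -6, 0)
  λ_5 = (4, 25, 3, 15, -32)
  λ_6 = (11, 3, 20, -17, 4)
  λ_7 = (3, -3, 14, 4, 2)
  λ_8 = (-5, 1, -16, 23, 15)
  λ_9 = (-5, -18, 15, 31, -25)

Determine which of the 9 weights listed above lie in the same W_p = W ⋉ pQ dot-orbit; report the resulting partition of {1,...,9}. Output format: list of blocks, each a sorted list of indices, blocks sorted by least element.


C ↔ A_5 under row/col permutation; |W(A_5)| = 720.

λ_j+ρ reflected into Ā_29 (⟨·,θ^∨⟩≤29); 5-tuples as given:

  [1] (15, 1, 1, 5, 4) · [2] (4, 2, 15, 5, 1) · [3] (3, 3, 5, 12, 5) · [4] (4, 2, 15, 5, 1) · [5] (4, 2, 15, 5, 1) · [6] (3, 3, 5, 12, 5) · [7] (4, 2, 15, 5, 1) · [8] (4, 2, 15, 5, 1) · [9] (3, 3, 5, 12, 5)

These 9 weights hit 3 W_29-dot-orbits; sizes (1, 5, 3):

[[1], [2, 4, 5, 7, 8], [3, 6, 9]]


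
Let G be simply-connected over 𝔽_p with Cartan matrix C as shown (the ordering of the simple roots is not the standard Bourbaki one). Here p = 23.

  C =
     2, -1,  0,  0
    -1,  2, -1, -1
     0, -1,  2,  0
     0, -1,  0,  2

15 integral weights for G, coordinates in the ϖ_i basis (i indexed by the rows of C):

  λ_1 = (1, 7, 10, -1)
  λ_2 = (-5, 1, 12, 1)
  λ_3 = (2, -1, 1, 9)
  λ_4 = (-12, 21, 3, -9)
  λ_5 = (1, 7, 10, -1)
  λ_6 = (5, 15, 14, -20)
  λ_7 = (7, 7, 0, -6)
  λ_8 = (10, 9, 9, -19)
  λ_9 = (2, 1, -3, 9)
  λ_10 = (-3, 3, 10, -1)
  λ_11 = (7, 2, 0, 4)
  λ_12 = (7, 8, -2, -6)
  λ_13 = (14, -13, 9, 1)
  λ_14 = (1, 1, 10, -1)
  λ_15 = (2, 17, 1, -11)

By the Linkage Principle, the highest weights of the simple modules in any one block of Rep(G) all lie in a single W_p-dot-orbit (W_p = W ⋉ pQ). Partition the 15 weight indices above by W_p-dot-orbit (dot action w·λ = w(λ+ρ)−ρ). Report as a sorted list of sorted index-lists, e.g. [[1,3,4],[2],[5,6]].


Type D_4, rank 4, |W|=192; reorder rows/cols to standard.

Each λ_j+ρ reduced to Ā_23; 4-tuples below use C's row order:

  λ_1+ρ ↦ (2, 2, 11, 0) · λ_2+ρ ↦ (2, 2, 11, 0) · λ_3+ρ ↦ (3, 0, 2, 10) · λ_4+ρ ↦ (8, 3, 1, 5) · λ_5+ρ ↦ (2, 2, 11, 0) · λ_6+ρ ↦ (8, 3, 1, 5) · λ_7+ρ ↦ (8, 3, 1, 5) · λ_8+ρ ↦ (3, 0, 2, 10) · λ_9+ρ ↦ (3, 0, 2, 10) · λ_10+ρ ↦ (2, 2, 11, 0) · λ_11+ρ ↦ (8, 3, 1, 5) · λ_12+ρ ↦ (8, 3, 1, 5) · λ_13+ρ ↦ (3, 0, 2, 10) · λ_14+ρ ↦ (2, 2, 11, 0) · λ_15+ρ ↦ (3, 0, 2, 10)

Grouping the 15 weights by Ā_23-representative: 3 linkage classes.

[[1, 2, 5, 10, 14], [3, 8, 9, 13, 15], [4, 6, 7, 11, 12]]


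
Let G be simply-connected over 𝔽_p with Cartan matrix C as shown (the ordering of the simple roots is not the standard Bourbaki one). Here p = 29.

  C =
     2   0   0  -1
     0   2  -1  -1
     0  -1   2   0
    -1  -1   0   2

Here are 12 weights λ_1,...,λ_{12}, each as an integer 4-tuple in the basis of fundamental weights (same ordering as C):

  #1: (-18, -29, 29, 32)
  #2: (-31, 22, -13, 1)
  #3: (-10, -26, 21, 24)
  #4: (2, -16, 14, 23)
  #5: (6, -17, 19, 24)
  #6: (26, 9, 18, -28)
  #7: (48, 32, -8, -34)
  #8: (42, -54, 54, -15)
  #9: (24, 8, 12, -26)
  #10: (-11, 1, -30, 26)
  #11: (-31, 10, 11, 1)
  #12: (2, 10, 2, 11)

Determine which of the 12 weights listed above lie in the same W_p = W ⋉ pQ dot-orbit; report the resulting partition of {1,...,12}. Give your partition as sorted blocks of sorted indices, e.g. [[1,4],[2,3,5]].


Cartan matrix: type A_4 (|W|=120); un-permuting the 4 rows.

Each λ_j+ρ reduced to Ā_29; 4-tuples below use C's row order:

  λ_1 → (1, 12, 4, 11)
  λ_2 → (1, 12, 4, 11)
  λ_3 → (0, 13, 3, 9)
  λ_4 → (3, 15, 0, 9)
  λ_5 → (0, 13, 3, 9)
  λ_6 → (0, 17, 2, 10)
  λ_7 → (0, 13, 3, 9)
  λ_8 → (3, 15, 0, 9)
  λ_9 → (0, 13, 3, 9)
  λ_10 → (0, 17, 2, 10)
  λ_11 → (1, 12, 4, 11)
  λ_12 → (3, 11, 3, 12)

These 12 weights hit 5 W_29-dot-orbits; sizes (3, 4, 2, 2, 1):

[[1, 2, 11], [3, 5, 7, 9], [4, 8], [6, 10], [12]]


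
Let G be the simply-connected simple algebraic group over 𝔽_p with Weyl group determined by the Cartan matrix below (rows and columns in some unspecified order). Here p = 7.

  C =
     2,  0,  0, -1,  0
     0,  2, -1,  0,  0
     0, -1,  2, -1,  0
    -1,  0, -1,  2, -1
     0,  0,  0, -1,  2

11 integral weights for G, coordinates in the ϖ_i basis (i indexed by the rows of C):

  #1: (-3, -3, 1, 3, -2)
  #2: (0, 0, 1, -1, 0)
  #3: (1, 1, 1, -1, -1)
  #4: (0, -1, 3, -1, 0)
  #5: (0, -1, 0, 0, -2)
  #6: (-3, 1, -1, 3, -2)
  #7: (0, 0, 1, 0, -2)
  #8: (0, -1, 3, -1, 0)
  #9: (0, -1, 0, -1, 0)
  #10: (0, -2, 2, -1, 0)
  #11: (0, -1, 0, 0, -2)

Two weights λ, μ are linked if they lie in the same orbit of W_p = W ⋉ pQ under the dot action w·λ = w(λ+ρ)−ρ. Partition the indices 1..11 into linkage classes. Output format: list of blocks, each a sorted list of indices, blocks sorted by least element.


Cartan matrix: type D_5 (|W|=1920); un-permuting the 5 rows.

Ā_7 reps of the 11 weights (D_5, coords as presented):

  λ_1+ρ ↦ (2, 2, 0, 1, 1)
  λ_2+ρ ↦ (1, 1, 2, 0, 1)
  λ_3+ρ ↦ (2, 2, 1, 0, 0)
  λ_4+ρ ↦ (1, 0, 1, 0, 1)
  λ_5+ρ ↦ (1, 0, 1, 0, 1)
  λ_6+ρ ↦ (2, 2, 0, 1, 1)
  λ_7+ρ ↦ (1, 1, 2, 0, 1)
  λ_8+ρ ↦ (1, 0, 1, 0, 1)
  λ_9+ρ ↦ (1, 0, 1, 0, 1)
  λ_10+ρ ↦ (1, 1, 2, 0, 1)
  λ_11+ρ ↦ (1, 0, 1, 0, 1)

Grouping the 11 weights by Ā_7-representative: 4 linkage classes.

[[1, 6], [2, 7, 10], [3], [4, 5, 8, 9, 11]]


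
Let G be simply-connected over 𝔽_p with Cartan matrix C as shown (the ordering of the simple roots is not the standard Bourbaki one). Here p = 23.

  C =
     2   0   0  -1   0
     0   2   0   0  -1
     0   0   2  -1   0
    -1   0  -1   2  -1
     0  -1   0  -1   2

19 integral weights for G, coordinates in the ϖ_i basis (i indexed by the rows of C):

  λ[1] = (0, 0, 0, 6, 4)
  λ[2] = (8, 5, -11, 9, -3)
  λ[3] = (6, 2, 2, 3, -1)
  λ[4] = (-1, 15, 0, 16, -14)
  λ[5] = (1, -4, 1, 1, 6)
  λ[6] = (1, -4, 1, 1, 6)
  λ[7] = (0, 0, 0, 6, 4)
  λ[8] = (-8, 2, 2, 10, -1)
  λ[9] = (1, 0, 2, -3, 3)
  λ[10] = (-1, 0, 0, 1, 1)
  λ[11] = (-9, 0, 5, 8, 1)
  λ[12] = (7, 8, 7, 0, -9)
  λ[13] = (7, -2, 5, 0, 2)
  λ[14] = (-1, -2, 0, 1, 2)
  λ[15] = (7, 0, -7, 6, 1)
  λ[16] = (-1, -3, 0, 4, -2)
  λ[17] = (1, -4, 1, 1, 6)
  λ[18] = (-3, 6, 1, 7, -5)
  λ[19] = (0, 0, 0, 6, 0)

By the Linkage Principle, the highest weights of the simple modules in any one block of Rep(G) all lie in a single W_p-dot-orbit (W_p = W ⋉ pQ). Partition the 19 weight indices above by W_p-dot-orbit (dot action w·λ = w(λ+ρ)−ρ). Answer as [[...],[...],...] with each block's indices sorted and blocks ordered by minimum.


Root system D_5: the 5×5 matrix C matches after relabeling.

W_23-reps of the 19 weights in Ā_23 (same 5-coord order as C):

    [1] (1, 1, 1, 7, 1)
    [2] (7, 4, 8, 2, 0)
    [3] (7, 3, 3, 4, 0)
    [4] (0, 1, 1, 2, 2)
    [5] (2, 3, 2, 2, 4)
    [6] (2, 3, 2, 2, 4)
    [7] (1, 1, 1, 7, 1)
    [8] (7, 3, 3, 4, 0)
    [9] (0, 1, 1, 2, 2)
    [10] (0, 1, 1, 2, 2)
    [11] (8, 1, 6, 1, 2)
    [12] (1, 1, 1, 7, 1)
    [13] (8, 1, 6, 1, 2)
    [14] (0, 1, 1, 2, 2)
    [15] (8, 1, 6, 1, 2)
    [16] (0, 1, 1, 2, 2)
    [17] (2, 3, 2, 2, 4)
    [18] (2, 3, 2, 2, 4)
    [19] (1, 1, 1, 7, 1)

Grouping the 19 weights by Ā_23-representative: 6 linkage classes.

[[1, 7, 12, 19], [2], [3, 8], [4, 9, 10, 14, 16], [5, 6, 17, 18], [11, 13, 15]]


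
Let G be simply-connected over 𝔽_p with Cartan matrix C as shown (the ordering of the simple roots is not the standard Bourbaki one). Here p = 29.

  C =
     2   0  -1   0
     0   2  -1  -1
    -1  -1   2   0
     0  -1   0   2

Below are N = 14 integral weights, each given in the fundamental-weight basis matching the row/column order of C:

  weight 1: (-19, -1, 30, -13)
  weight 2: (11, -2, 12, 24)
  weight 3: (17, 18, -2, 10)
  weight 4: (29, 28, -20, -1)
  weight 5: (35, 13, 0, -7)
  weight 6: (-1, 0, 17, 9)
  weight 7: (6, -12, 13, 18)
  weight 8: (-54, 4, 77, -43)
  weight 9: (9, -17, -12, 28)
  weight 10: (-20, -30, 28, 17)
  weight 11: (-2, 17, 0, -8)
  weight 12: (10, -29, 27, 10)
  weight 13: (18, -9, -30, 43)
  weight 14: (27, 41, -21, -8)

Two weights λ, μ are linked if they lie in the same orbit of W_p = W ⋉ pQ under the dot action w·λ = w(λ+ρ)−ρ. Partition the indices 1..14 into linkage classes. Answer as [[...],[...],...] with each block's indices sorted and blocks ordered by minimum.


C ↔ A_4 under row/col permutation; |W(A_4)| = 120.

W_29-reps of the 14 weights in Ā_29 (same 4-coord order as C):

    [1] (16, 10, 1, 2)
    [2] (8, 1, 4, 4)
    [3] (1, 11, 0, 7)
    [4] (0, 1, 18, 10)
    [5] (7, 1, 7, 8)
    [6] (0, 1, 18, 10)
    [7] (7, 11, 3, 8)
    [8] (8, 1, 4, 4)
    [9] (16, 10, 1, 2)
    [10] (0, 1, 18, 10)
    [11] (1, 11, 0, 7)
    [12] (1, 11, 0, 7)
    [13] (7, 11, 3, 8)
    [14] (7, 1, 7, 8)

Linkage partition of the 14 weights (6 classes, p=29):

[[1, 9], [2, 8], [3, 11, 12], [4, 6, 10], [5, 14], [7, 13]]


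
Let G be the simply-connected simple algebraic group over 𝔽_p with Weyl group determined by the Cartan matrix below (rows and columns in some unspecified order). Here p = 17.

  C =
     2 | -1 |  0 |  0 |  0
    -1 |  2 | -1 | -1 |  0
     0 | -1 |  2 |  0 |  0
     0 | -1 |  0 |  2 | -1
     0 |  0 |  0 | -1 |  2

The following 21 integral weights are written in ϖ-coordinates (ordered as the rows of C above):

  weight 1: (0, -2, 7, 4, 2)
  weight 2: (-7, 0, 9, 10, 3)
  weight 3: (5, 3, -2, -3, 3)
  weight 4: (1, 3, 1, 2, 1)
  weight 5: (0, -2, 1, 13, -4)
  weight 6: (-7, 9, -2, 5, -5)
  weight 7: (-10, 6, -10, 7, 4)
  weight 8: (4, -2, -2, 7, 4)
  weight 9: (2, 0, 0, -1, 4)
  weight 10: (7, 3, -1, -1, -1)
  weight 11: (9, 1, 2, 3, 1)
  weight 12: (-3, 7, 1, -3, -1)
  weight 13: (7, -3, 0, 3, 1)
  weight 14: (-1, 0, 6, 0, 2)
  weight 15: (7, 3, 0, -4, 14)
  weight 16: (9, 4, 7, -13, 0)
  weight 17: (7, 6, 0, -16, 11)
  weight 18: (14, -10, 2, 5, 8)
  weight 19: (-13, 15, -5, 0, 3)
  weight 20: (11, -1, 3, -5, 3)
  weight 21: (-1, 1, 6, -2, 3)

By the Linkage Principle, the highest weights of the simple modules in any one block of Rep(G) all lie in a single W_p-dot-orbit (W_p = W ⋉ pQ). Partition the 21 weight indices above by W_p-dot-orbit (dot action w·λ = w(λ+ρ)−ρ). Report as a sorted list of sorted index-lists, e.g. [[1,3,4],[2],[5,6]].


C ↔ D_5 under row/col permutation; |W(D_5)| = 1920.

W_17-reps of the 21 weights in Ā_17 (same 5-coord order as C):

  [1] (0, 1, 7, 1, 3)
  [2] (3, 1, 1, 0, 5)
  [3] (6, 1, 1, 2, 2)
  [4] (2, 4, 2, 0, 2)
  [5] (0, 1, 1, 1, 3)
  [6] (6, 1, 1, 2, 2)
  [7] (2, 4, 2, 0, 2)
  [8] (3, 1, 1, 0, 5)
  [9] (3, 1, 1, 0, 5)
  [10] (8, 4, 0, 0, 0)
  [11] (6, 1, 1, 2, 2)
  [12] (2, 4, 2, 0, 2)
  [13] (6, 1, 1, 2, 2)
  [14] (0, 1, 7, 1, 3)
  [15] (0, 1, 7, 1, 3)
  [16] (3, 1, 1, 0, 5)
  [17] (0, 1, 7, 1, 3)
  [18] (2, 4, 2, 0, 2)
  [19] (8, 4, 0, 0, 0)
  [20] (8, 4, 0, 0, 0)
  [21] (0, 1, 7, 1, 3)

The 21 indices split into 6 linkage classes (same alcove rep ⇔ same W_17-dot-orbit):

[[1, 14, 15, 17, 21], [2, 8, 9, 16], [3, 6, 11, 13], [4, 7, 12, 18], [5], [10, 19, 20]]


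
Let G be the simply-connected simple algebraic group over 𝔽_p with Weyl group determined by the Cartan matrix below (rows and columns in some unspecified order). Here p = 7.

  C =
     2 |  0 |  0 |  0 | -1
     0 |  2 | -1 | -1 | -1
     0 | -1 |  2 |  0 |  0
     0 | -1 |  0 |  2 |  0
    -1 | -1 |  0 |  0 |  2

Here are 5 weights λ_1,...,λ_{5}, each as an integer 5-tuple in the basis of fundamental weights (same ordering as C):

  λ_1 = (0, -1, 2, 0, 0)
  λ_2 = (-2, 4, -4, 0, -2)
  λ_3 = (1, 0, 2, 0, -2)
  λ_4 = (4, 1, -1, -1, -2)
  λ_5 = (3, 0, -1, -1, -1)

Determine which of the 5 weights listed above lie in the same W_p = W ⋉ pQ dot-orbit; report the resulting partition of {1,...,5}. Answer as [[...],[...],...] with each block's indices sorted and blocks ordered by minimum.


C ↔ D_5 under row/col permutation; |W(D_5)| = 1920.

Each λ_j+ρ reduced to Ā_7; 5-tuples below use C's row order:

  λ_1+ρ ↦ (1, 0, 3, 1, 1)
  λ_2+ρ ↦ (1, 0, 3, 1, 1)
  λ_3+ρ ↦ (1, 0, 3, 1, 1)
  λ_4+ρ ↦ (4, 1, 0, 0, 0)
  λ_5+ρ ↦ (4, 1, 0, 0, 0)

Linkage partition of the 5 weights (2 classes, p=7):

[[1, 2, 3], [4, 5]]


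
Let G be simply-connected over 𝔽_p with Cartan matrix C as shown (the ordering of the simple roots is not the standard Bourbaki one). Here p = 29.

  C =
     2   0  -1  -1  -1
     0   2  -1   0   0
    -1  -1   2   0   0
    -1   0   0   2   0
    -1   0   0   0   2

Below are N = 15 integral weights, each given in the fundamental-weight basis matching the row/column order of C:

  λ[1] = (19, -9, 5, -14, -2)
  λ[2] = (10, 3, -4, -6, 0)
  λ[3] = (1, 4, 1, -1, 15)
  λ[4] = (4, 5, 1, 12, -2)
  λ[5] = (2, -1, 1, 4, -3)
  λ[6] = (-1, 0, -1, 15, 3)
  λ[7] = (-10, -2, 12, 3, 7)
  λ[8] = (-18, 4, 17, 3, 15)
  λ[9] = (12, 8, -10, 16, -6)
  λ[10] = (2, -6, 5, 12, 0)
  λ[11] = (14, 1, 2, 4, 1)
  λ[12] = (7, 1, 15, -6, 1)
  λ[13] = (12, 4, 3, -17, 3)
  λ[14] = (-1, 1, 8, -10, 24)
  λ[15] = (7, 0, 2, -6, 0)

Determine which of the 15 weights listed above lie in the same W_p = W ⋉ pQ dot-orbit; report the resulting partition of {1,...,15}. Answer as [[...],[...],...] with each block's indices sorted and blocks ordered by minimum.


C ↔ D_5 under row/col permutation; |W(D_5)| = 1920.

W_29-reps of the 15 weights in Ā_29 (same 5-coord order as C):

  λ_1+ρ ↦ (3, 5, 1, 13, 1)
  λ_2+ρ ↦ (3, 1, 3, 5, 1)
  λ_3+ρ ↦ (2, 5, 2, 0, 16)
  λ_4+ρ ↦ (3, 5, 1, 13, 1)
  λ_5+ρ ↦ (1, 0, 2, 5, 2)
  λ_6+ρ ↦ (0, 1, 0, 16, 4)
  λ_7+ρ ↦ (3, 1, 3, 5, 1)
  λ_8+ρ ↦ (3, 5, 1, 13, 1)
  λ_9+ρ ↦ (0, 1, 0, 16, 4)
  λ_10+ρ ↦ (3, 5, 1, 13, 1)
  λ_11+ρ ↦ (2, 11, 2, 5, 2)
  λ_12+ρ ↦ (1, 0, 2, 5, 2)
  λ_13+ρ ↦ (3, 5, 1, 13, 1)
  λ_14+ρ ↦ (2, 5, 2, 0, 16)
  λ_15+ρ ↦ (3, 1, 3, 5, 1)

The 15 indices split into 6 linkage classes (same alcove rep ⇔ same W_29-dot-orbit):

[[1, 4, 8, 10, 13], [2, 7, 15], [3, 14], [5, 12], [6, 9], [11]]


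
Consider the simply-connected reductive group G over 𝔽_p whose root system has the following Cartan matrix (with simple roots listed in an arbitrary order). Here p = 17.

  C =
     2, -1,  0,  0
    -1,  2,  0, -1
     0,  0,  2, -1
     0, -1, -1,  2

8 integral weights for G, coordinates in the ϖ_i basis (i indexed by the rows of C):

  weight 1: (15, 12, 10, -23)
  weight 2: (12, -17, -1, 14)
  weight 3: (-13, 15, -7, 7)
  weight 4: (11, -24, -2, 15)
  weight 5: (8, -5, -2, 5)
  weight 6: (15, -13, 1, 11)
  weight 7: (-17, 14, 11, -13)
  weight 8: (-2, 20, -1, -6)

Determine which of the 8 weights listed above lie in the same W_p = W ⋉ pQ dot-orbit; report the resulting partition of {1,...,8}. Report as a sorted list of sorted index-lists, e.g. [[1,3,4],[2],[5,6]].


Cartan matrix: type A_4 (|W|=120); un-permuting the 4 rows.

Folding the 8 weights λ_j+ρ into Ā_17 (reps in the given 4-coord order):

  [1] (5, 4, 1, 1)
  [2] (3, 12, 1, 0)
  [3] (5, 4, 1, 1)
  [4] (5, 4, 1, 1)
  [5] (5, 4, 1, 1)
  [6] (3, 12, 1, 0)
  [7] (3, 12, 1, 0)
  [8] (3, 12, 1, 0)

The 8 indices split into 2 linkage classes (same alcove rep ⇔ same W_17-dot-orbit):

[[1, 3, 4, 5], [2, 6, 7, 8]]


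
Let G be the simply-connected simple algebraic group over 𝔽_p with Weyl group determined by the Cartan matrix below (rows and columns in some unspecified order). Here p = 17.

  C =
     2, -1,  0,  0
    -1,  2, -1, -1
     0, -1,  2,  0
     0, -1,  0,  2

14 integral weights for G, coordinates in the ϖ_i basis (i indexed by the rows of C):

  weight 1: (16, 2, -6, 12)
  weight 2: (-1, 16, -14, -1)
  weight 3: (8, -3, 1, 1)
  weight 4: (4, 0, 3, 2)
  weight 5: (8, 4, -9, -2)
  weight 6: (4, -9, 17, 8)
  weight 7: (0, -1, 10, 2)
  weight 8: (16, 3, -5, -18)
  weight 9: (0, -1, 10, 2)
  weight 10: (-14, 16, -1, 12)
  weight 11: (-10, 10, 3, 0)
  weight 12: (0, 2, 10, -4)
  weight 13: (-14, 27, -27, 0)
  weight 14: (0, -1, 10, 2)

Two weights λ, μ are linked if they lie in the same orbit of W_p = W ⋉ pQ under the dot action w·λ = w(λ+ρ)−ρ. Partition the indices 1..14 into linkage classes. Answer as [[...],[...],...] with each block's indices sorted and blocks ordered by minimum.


Type D_4, rank 4, |W|=192; reorder rows/cols to standard.

Folding the 14 weights λ_j+ρ into Ā_17 (reps in the given 4-coord order):

    [1] (1, 0, 11, 3)
    [2] (0, 0, 13, 0)
    [3] (7, 2, 0, 0)
    [4] (5, 1, 4, 3)
    [5] (5, 1, 4, 3)
    [6] (1, 1, 8, 1)
    [7] (1, 0, 11, 3)
    [8] (0, 0, 13, 0)
    [9] (1, 0, 11, 3)
    [10] (0, 0, 13, 0)
    [11] (9, 1, 4, 1)
    [12] (1, 0, 11, 3)
    [13] (9, 1, 4, 1)
    [14] (1, 0, 11, 3)

Grouping the 14 weights by Ā_17-representative: 6 linkage classes.

[[1, 7, 9, 12, 14], [2, 8, 10], [3], [4, 5], [6], [11, 13]]


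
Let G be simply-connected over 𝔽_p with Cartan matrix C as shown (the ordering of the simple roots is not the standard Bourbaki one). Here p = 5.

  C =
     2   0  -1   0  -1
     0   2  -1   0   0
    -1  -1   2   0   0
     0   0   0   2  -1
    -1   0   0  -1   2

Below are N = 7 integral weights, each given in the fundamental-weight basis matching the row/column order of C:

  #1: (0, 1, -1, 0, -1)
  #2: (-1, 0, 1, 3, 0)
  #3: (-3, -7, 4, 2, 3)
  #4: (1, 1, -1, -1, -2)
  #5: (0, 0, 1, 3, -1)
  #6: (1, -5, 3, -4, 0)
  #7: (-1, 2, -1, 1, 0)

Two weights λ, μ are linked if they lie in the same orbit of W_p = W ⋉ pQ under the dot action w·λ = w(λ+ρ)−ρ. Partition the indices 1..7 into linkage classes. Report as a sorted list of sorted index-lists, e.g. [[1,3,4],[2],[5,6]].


C ↔ A_5 under row/col permutation; |W(A_5)| = 720.

W_5-reps of the 7 weights in Ā_5 (same 5-coord order as C):

  λ_1+ρ ↦ (1, 2, 0, 1, 0);  λ_2+ρ ↦ (0, 2, 0, 1, 1);  λ_3+ρ ↦ (0, 2, 0, 1, 1);  λ_4+ρ ↦ (1, 2, 0, 1, 0);  λ_5+ρ ↦ (1, 2, 0, 1, 0);  λ_6+ρ ↦ (0, 2, 0, 1, 1);  λ_7+ρ ↦ (0, 2, 0, 1, 1)

Linkage partition of the 7 weights (2 classes, p=5):

[[1, 4, 5], [2, 3, 6, 7]]


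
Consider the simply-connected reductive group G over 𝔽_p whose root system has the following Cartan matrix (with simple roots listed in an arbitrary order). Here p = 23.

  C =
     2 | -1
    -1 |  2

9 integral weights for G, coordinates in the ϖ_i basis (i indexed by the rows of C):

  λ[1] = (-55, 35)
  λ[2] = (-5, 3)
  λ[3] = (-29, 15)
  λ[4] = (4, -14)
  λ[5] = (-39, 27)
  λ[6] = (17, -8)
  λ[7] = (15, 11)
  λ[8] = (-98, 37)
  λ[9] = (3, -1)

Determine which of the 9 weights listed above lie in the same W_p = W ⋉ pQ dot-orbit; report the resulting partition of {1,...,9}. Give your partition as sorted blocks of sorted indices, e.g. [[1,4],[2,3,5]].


Cartan matrix: type A_2 (|W|=6); un-permuting the 2 rows.

Alcove-folded reps (p=23, 9 weights, presented ϖ-order):

  λ_1+ρ ↦ (8, 5) · λ_2+ρ ↦ (4, 0) · λ_3+ρ ↦ (11, 7) · λ_4+ρ ↦ (8, 5) · λ_5+ρ ↦ (8, 5) · λ_6+ρ ↦ (11, 7) · λ_7+ρ ↦ (11, 7) · λ_8+ρ ↦ (8, 5) · λ_9+ρ ↦ (4, 0)

3 distinct reps among the 9 weights ⇒ 3 W_23-linkage classes:

[[1, 4, 5, 8], [2, 9], [3, 6, 7]]


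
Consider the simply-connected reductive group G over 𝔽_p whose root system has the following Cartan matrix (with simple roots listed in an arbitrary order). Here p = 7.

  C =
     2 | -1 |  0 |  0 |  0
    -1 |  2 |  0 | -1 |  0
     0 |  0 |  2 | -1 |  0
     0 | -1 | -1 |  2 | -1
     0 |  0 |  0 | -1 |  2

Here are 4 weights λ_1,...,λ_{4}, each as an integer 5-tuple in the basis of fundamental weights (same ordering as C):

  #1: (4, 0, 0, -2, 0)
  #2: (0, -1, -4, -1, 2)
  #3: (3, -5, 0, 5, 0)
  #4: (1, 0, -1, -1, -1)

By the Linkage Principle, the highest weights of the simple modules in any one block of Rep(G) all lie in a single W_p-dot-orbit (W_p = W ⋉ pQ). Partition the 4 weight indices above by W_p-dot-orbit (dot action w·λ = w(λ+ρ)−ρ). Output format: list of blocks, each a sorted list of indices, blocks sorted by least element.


Root system D_5: the 5×5 matrix C matches after relabeling.

W_7-reps of the 4 weights in Ā_7 (same 5-coord order as C):

  λ_1 → (5, 0, 0, 1, 0) · λ_2 → (2, 1, 0, 0, 0) · λ_3 → (2, 1, 0, 0, 0) · λ_4 → (2, 1, 0, 0, 0)

The 4 indices split into 2 linkage classes (same alcove rep ⇔ same W_7-dot-orbit):

[[1], [2, 3, 4]]


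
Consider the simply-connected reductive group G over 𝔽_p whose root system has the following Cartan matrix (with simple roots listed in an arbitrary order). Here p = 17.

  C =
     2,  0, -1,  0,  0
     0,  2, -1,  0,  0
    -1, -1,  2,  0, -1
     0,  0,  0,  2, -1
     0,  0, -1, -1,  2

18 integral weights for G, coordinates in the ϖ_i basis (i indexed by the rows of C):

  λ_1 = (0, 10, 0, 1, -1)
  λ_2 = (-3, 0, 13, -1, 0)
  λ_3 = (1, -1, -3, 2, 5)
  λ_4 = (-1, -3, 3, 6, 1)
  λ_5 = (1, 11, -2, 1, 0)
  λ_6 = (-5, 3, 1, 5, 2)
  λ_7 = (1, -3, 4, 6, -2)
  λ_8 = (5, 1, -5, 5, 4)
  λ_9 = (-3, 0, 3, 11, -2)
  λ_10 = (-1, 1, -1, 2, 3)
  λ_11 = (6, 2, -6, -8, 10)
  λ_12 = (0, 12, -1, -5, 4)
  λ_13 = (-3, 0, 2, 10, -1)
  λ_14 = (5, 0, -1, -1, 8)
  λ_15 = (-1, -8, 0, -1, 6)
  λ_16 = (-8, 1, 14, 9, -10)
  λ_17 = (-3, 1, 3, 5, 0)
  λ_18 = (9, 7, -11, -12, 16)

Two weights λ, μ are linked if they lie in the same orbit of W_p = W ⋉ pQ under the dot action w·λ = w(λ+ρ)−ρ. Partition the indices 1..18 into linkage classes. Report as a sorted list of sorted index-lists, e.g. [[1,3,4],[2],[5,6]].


Root system D_5: the 5×5 matrix C matches after relabeling.

Ā_17 reps of the 18 weights (D_5, coords as presented):

    λ_1+ρ ↦ (1, 11, 1, 2, 0)
    λ_2+ρ ↦ (2, 1, 1, 11, 0)
    λ_3+ρ ↦ (0, 2, 0, 3, 4)
    λ_4+ρ ↦ (0, 2, 2, 7, 2)
    λ_5+ρ ↦ (1, 11, 1, 2, 0)
    λ_6+ρ ↦ (2, 2, 2, 6, 1)
    λ_7+ρ ↦ (2, 2, 2, 6, 1)
    λ_8+ρ ↦ (2, 2, 2, 6, 1)
    λ_9+ρ ↦ (2, 1, 1, 11, 0)
    λ_10+ρ ↦ (0, 2, 0, 3, 4)
    λ_11+ρ ↦ (2, 2, 2, 6, 1)
    λ_12+ρ ↦ (1, 11, 1, 2, 0)
    λ_13+ρ ↦ (2, 1, 1, 11, 0)
    λ_14+ρ ↦ (6, 1, 0, 0, 1)
    λ_15+ρ ↦ (6, 1, 0, 0, 1)
    λ_16+ρ ↦ (6, 1, 0, 0, 1)
    λ_17+ρ ↦ (2, 2, 2, 6, 1)
    λ_18+ρ ↦ (0, 2, 0, 3, 4)

These 18 weights hit 6 W_17-dot-orbits; sizes (3, 3, 3, 1, 5, 3):

[[1, 5, 12], [2, 9, 13], [3, 10, 18], [4], [6, 7, 8, 11, 17], [14, 15, 16]]


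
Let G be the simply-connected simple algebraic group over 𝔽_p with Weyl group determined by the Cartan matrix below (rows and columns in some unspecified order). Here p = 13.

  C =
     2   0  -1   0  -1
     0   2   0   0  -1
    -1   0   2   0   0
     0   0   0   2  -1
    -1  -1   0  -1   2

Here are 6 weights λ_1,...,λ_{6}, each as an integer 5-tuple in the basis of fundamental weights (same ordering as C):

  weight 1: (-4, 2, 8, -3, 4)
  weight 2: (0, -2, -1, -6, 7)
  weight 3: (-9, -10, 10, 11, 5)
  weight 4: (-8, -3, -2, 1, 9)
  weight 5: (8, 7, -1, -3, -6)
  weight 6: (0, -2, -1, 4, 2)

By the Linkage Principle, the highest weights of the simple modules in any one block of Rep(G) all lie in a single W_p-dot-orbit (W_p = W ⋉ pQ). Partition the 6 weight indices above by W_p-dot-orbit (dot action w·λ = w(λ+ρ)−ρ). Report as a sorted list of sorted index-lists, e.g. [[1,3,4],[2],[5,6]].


C ↔ D_5 under row/col permutation; |W(D_5)| = 1920.

λ_j+ρ reflected into Ā_13 (⟨·,θ^∨⟩≤13); 5-tuples as given:

    1: (0, 2, 5, 1, 1)
    2: (1, 1, 0, 5, 2)
    3: (0, 2, 5, 1, 1)
    4: (1, 2, 7, 2, 0)
    5: (1, 1, 0, 5, 2)
    6: (1, 1, 0, 5, 2)

Grouping the 6 weights by Ā_13-representative: 3 linkage classes.

[[1, 3], [2, 5, 6], [4]]


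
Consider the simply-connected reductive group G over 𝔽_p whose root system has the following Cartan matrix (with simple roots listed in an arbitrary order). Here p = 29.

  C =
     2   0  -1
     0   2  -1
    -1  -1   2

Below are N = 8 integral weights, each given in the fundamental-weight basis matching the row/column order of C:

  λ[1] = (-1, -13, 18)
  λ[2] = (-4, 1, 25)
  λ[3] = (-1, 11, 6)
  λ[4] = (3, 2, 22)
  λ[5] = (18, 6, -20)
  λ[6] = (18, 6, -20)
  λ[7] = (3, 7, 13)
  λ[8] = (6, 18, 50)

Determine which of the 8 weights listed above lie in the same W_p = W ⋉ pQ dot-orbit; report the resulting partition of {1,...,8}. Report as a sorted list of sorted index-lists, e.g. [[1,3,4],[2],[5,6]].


Root system A_3: the 3×3 matrix C matches after relabeling.

W_29-reps of the 8 weights in Ā_29 (same 3-coord order as C):

  [1] (0, 12, 7) · [2] (3, 2, 23) · [3] (0, 12, 7) · [4] (3, 2, 23) · [5] (0, 12, 7) · [6] (0, 12, 7) · [7] (4, 8, 14) · [8] (0, 12, 7)

Linkage partition of the 8 weights (3 classes, p=29):

[[1, 3, 5, 6, 8], [2, 4], [7]]


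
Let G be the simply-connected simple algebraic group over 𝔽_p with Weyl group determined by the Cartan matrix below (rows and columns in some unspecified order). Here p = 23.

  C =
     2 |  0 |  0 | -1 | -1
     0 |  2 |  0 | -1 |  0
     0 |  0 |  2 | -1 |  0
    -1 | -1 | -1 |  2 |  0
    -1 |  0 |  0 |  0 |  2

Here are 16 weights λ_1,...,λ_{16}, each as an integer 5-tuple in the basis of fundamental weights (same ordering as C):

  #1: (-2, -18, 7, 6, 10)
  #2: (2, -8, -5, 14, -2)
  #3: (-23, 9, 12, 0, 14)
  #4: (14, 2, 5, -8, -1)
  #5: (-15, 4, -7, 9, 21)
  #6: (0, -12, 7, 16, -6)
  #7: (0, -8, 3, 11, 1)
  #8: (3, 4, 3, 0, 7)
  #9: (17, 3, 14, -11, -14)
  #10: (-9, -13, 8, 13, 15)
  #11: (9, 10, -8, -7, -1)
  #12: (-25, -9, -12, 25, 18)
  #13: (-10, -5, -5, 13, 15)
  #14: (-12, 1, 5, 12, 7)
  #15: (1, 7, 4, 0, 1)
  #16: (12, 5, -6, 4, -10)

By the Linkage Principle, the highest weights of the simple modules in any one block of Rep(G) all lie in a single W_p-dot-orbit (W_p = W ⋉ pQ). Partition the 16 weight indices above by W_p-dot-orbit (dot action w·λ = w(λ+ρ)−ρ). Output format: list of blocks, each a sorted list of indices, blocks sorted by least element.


Dynkin diagram of C (from the 8 off-diagonal −1 entries): D_5.

Ā_23 reps of the 16 weights (D_5, coords as presented):

  1: (6, 4, 1, 2, 0);  2: (1, 7, 4, 4, 1);  3: (1, 7, 4, 4, 1);  4: (6, 4, 1, 2, 0);  5: (0, 5, 4, 1, 8);  6: (2, 8, 5, 1, 2);  7: (1, 7, 4, 4, 1);  8: (0, 5, 4, 1, 8);  9: (0, 5, 4, 1, 8);  10: (6, 4, 1, 2, 0);  11: (0, 2, 6, 2, 3);  12: (2, 8, 5, 1, 2);  13: (2, 1, 1, 3, 7);  14: (0, 2, 6, 2, 3);  15: (2, 8, 5, 1, 2);  16: (0, 5, 4, 1, 8)

Partition of {1..16} into 6 W_23-dot-orbits:

[[1, 4, 10], [2, 3, 7], [5, 8, 9, 16], [6, 12, 15], [11, 14], [13]]


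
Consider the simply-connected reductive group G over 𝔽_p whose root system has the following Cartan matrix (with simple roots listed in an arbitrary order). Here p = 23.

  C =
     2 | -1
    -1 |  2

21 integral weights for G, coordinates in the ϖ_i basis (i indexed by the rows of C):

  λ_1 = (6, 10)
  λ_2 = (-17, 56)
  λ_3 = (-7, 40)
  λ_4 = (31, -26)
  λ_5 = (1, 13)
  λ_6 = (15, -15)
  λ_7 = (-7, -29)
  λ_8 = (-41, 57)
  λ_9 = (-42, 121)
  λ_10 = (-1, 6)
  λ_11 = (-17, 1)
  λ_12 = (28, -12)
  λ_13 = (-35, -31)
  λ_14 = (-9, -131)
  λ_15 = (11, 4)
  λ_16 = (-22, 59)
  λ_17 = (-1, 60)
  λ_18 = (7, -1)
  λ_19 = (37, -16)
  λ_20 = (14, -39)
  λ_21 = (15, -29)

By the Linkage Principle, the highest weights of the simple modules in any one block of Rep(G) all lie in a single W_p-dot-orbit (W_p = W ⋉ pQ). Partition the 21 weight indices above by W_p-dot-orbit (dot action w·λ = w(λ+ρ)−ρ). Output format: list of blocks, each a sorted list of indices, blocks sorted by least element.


Type A_2, rank 2, |W|=6; reorder rows/cols to standard.

Each λ_j+ρ reduced to Ā_23; 2-tuples below use C's row order:

  1: (7, 11);  2: (7, 11);  3: (12, 5);  4: (2, 14);  5: (2, 14);  6: (2, 14);  7: (12, 5);  8: (12, 5);  9: (7, 11);  10: (0, 7);  11: (2, 14);  12: (12, 5);  13: (7, 11);  14: (8, 0);  15: (12, 5);  16: (2, 14);  17: (8, 0);  18: (8, 0);  19: (8, 0);  20: (8, 0);  21: (7, 11)

The 21 indices split into 5 linkage classes (same alcove rep ⇔ same W_23-dot-orbit):

[[1, 2, 9, 13, 21], [3, 7, 8, 12, 15], [4, 5, 6, 11, 16], [10], [14, 17, 18, 19, 20]]


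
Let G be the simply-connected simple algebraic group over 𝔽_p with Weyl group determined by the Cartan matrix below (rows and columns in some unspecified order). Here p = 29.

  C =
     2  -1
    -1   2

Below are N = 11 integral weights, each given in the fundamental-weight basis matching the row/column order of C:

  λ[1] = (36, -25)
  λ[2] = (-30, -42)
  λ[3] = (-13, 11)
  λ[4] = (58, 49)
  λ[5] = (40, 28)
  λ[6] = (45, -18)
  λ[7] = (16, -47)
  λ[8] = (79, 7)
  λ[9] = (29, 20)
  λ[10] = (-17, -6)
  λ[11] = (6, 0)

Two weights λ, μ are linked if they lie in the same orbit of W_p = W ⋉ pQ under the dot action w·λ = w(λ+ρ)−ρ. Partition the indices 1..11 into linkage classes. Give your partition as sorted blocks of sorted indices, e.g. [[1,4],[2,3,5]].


Cartan matrix: type A_2 (|W|=6); un-permuting the 2 rows.

Ā_29 reps of the 11 weights (A_2, coords as presented):

  1: (5, 16);  2: (12, 0);  3: (12, 0);  4: (7, 1);  5: (12, 0);  6: (12, 0);  7: (12, 0);  8: (7, 1);  9: (7, 1);  10: (5, 16);  11: (7, 1)

These 11 weights hit 3 W_29-dot-orbits; sizes (2, 5, 4):

[[1, 10], [2, 3, 5, 6, 7], [4, 8, 9, 11]]


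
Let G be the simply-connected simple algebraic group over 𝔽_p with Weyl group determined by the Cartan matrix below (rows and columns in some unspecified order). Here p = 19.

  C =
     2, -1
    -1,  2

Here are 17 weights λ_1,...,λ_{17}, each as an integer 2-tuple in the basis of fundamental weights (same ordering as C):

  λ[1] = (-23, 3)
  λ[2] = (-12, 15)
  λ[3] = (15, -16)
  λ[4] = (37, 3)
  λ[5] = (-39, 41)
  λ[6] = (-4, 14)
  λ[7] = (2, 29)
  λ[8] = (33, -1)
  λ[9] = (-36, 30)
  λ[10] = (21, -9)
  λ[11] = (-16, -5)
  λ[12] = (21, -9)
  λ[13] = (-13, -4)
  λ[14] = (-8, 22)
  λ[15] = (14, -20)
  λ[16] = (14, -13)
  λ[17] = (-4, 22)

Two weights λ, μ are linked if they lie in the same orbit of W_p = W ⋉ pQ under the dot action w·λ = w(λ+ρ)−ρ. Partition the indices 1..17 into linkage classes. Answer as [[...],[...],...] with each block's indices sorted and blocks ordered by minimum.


Dynkin diagram of C (from the 2 off-diagonal −1 entries): A_2.

Ā_19 reps of the 17 weights (A_2, coords as presented):

    1: (1, 15)
    2: (11, 5)
    3: (1, 15)
    4: (4, 15)
    5: (4, 15)
    6: (3, 12)
    7: (11, 5)
    8: (4, 15)
    9: (3, 12)
    10: (11, 5)
    11: (4, 15)
    12: (11, 5)
    13: (3, 12)
    14: (3, 12)
    15: (4, 15)
    16: (3, 12)
    17: (1, 15)

The 17 indices split into 4 linkage classes (same alcove rep ⇔ same W_19-dot-orbit):

[[1, 3, 17], [2, 7, 10, 12], [4, 5, 8, 11, 15], [6, 9, 13, 14, 16]]
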